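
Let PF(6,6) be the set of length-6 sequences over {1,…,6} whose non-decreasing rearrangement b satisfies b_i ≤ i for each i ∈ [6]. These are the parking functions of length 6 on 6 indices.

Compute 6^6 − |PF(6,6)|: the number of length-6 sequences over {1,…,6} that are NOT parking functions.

#PF = 1·7^5 = 1 · 16807 = 16807 (Konheim–Weiss)
Check (3,1,6,4,4,6) → sorted (1,3,4,4,6,6): b_2=3>2, not a PF.
6^6 − 16807 = 46656 − 16807 = 29849

29849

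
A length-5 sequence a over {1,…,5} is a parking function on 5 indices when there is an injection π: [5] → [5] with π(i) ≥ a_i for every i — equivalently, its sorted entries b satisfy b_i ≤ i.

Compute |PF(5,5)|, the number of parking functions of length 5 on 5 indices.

1296

|PF(5,5)| = (5+1−5)·(5+1)^{5−1} = 1×1296 = 1296 (Pollak)
One tuple (1,5,2,2,3) → sorted (1,2,2,3,5): b_i ≤ i ∀i, a PF.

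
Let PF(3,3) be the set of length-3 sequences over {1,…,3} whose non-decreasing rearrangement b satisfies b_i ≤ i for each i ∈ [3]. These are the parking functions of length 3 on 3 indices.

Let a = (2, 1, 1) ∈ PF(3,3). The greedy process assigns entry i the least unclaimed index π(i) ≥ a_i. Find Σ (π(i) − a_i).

2

Σπ = 3·4/2 = 6 (π permutes [3]); Σa = 2+1+1 = 4; disp = 6−4 = 2.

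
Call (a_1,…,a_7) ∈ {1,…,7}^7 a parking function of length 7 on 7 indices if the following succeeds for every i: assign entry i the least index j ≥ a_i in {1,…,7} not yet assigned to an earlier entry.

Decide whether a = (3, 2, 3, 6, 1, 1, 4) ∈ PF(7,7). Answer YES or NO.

Rearranged: b = (1, 1, 2, 3, 3, 4, 6).
  b_1=1 ≤ 1
  b_2=1 ≤ 2
  b_3=2 ≤ 3
  b_4=3 ≤ 4
  b_5=3 ≤ 5
  b_6=4 ≤ 6
  b_7=6 ≤ 7
All bounds hold ⇒ YES

YES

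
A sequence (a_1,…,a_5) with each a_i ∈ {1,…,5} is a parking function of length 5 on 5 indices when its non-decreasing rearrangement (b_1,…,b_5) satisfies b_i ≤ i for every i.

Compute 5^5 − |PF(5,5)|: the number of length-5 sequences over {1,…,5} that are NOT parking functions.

#PF = 1·6^4 = 1 · 1296 = 1296 (Konheim–Weiss)
Example (3,1,1,5,5) → sorted (1,1,3,5,5): b_4=5>4, not a PF.
Total 3125; non-PF = 3125−1296 = 1829

1829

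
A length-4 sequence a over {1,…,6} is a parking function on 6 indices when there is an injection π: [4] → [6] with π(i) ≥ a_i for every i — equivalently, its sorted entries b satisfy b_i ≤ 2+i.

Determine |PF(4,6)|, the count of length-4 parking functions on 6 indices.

1029

|PF(4,6)| = (6−4+1)·(6+1)^(4−1) = 3·343 = 1029 (Pollak)
Example (4,1,3,2) → sorted (1,2,3,4): b_i ≤ 2+i ∀i, a PF.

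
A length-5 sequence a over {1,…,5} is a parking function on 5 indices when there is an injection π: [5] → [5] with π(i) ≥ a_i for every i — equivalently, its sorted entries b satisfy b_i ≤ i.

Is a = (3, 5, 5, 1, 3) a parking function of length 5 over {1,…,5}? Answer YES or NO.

NO

Rearranged: b = (1, 3, 3, 5, 5).
  b_1=1 ≤ 1
  b_2=3 > 2
  fails at i=2 ⇒ NO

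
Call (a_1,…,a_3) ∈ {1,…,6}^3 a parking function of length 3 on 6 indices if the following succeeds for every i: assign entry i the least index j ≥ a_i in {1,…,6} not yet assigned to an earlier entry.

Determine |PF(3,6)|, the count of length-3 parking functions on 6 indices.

#PF = 4·7^2 = 4·49 = 196 (Konheim–Weiss)
Check (1,1,4) → sorted (1,1,4): b_i ≤ 3+i ∀i, a PF.

196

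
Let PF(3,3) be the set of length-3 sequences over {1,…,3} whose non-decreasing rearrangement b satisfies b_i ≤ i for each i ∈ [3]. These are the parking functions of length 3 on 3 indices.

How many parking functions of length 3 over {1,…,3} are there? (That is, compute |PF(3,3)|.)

|PF| = (3+1−3)·(3+1)^{3−1} = 1·16 = 16 (Konheim–Weiss)
Example (2,3,1) → sorted (1,2,3): b_i ≤ i ∀i, a PF.

16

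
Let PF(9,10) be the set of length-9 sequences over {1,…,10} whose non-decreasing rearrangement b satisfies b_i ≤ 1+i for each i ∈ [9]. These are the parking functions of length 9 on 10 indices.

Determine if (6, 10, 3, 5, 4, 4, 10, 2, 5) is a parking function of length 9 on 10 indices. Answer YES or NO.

NO

Rearranged: b = (2, 3, 4, 4, 5, 5, 6, 10, 10).
  b_1=2 ≤ 2
  b_2=3 ≤ 3
  b_3=4 ≤ 4
  b_4=4 ≤ 5
  b_5=5 ≤ 6
  b_6=5 ≤ 7
  b_7=6 ≤ 8
  b_8=10 > 9
  fails at i=8 ⇒ NO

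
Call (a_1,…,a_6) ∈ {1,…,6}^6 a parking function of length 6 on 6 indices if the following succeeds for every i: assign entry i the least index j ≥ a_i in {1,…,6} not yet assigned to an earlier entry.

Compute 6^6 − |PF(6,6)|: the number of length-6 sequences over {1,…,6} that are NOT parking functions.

|PF| = (6−6+1)·(6+1)^(6−1) = 1×16807 = 16807 [KW]
E.g. (2,4,5,4,3,4) → sorted (2,3,4,4,4,5): b_1=2>1, not a PF.
Total 46656; non-PF = 46656−16807 = 29849

29849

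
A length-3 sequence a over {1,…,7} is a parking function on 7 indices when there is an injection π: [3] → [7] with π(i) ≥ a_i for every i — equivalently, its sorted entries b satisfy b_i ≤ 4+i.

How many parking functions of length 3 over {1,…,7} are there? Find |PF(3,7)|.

320

|PF(3,7)| = 5·8^2 = 5 · 64 = 320 (Konheim–Weiss)
One tuple (5,6,2) → sorted (2,5,6): b_i ≤ 4+i ∀i, a PF.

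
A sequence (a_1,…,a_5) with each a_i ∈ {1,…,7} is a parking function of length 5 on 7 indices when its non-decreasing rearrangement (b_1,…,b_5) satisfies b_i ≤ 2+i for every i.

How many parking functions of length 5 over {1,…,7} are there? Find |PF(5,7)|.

12288

|PF| = 3·8^4 = 3 · 4096 = 12288
Check (1,5,6,4,6) → sorted (1,4,5,6,6): b_i ≤ 2+i ∀i, a PF.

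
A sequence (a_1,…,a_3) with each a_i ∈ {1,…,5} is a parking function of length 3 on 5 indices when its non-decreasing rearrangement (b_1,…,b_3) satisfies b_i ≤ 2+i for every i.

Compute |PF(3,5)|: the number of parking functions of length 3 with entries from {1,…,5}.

|PF| = (5+1−3)·(5+1)^{3−1} = 3·36 = 108 (Pollak)
Example (4,2,1) → sorted (1,2,4): b_i ≤ 2+i ∀i, a PF.

108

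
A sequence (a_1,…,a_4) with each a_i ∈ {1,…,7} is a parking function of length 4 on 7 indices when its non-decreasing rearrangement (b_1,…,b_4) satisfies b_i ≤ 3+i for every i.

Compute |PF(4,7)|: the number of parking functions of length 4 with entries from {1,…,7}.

2048

#PF = (7+1−4)·(7+1)^{4−1} = 4 · 512 = 2048 [KW]
One tuple (5,4,5,3) → sorted (3,4,5,5): b_i ≤ 3+i ∀i, a PF.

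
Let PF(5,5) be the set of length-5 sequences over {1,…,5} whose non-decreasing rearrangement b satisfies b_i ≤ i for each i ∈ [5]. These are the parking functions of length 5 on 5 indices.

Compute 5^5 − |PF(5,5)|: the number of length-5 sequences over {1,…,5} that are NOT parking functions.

1829

#PF = 1·6^4 = 1×1296 = 1296
Check (3,5,3,2,5) → sorted (2,3,3,5,5): b_1=2>1, not a PF.
Total 3125; non-PF = 3125−1296 = 1829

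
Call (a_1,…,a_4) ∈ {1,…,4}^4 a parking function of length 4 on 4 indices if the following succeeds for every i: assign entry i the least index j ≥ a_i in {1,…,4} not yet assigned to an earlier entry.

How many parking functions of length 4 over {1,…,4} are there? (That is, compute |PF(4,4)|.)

|PF(4,4)| = (5−4)·5^(4−1) = 1×125 = 125 (Pollak)
Example (1,2,3,1) → sorted (1,1,2,3): b_i ≤ i ∀i, a PF.

125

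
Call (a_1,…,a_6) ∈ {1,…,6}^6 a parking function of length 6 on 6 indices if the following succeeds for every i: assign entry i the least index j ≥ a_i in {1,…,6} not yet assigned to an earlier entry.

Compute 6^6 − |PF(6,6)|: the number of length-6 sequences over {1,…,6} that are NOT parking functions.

29849

#PF = (6+1−6)·(6+1)^{6−1} = 1 · 16807 = 16807 [KW]
One tuple (4,6,1,6,6,3) → sorted (1,3,4,6,6,6): b_2=3>2, not a PF.
6^6 − 16807 = 46656 − 16807 = 29849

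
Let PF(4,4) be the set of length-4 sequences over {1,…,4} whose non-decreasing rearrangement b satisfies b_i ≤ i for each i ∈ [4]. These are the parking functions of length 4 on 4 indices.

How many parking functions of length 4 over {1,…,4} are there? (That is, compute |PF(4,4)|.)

#PF = 1·5^3 = 1×125 = 125 [KW]
One tuple (1,3,1,3) → sorted (1,1,3,3): b_i ≤ i ∀i, a PF.

125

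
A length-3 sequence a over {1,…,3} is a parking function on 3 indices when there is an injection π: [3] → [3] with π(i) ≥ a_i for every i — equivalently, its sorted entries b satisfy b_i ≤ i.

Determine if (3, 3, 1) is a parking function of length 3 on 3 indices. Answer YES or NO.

Order a: b = (1, 3, 3).
  b_1=1 ≤ 1
  b_2=3 > 2
  fails at i=2 ⇒ NO

NO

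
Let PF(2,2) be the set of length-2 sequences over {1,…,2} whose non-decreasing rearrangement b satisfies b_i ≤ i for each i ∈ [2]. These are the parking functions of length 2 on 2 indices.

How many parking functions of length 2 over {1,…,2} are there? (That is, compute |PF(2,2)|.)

Count = (2+1−2)·(2+1)^{2−1} = 1·3 = 3 (Pollak)
Example (2,1) → sorted (1,2): b_i ≤ i ∀i, a PF.

3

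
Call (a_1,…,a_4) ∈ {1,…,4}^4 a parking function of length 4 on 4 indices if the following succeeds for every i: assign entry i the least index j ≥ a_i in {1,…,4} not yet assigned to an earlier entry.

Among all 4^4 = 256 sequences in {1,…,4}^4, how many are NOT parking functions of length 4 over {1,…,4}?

131

|PF(4,4)| = (4−4+1)·(4+1)^(4−1) = 1 · 125 = 125 [KW]
One tuple (4,1,2,4) → sorted (1,2,4,4): b_3=4>3, not a PF.
So 256 − 125 = 131 fail.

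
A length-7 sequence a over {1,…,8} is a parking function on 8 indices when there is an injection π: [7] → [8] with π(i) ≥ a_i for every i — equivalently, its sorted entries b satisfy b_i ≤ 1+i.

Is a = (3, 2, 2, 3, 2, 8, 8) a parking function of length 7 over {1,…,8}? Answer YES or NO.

NO

Sorted: b = (2, 2, 2, 3, 3, 8, 8).
  b_1=2 ≤ 2
  b_2=2 ≤ 3
  b_3=2 ≤ 4
  b_4=3 ≤ 5
  b_5=3 ≤ 6
  b_6=8 > 7
  fails at i=6 ⇒ NO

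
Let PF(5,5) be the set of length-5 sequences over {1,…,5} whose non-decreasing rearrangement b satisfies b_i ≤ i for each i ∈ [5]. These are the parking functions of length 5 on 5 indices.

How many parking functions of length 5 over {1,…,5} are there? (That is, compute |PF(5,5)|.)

#PF = (5−5+1)·(5+1)^(5−1) = 1 · 1296 = 1296 (Konheim–Weiss)
Check (1,5,4,3,1) → sorted (1,1,3,4,5): b_i ≤ i ∀i, a PF.

1296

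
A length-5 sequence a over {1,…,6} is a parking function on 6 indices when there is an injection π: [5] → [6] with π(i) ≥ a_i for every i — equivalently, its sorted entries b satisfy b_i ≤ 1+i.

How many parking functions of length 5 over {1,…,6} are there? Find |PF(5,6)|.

4802

#PF = (6−5+1)·(6+1)^(5−1) = 2 · 2401 = 4802 (Pollak)
Example (3,6,5,4,2) → sorted (2,3,4,5,6): b_i ≤ 1+i ∀i, a PF.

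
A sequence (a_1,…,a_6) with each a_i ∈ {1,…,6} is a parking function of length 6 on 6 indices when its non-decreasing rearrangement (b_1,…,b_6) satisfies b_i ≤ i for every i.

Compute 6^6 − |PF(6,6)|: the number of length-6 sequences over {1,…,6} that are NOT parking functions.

|PF| = (6−6+1)·(6+1)^(6−1) = 1×16807 = 16807
E.g. (5,6,3,1,5,3) → sorted (1,3,3,5,5,6): b_2=3>2, not a PF.
Total 46656; non-PF = 46656−16807 = 29849

29849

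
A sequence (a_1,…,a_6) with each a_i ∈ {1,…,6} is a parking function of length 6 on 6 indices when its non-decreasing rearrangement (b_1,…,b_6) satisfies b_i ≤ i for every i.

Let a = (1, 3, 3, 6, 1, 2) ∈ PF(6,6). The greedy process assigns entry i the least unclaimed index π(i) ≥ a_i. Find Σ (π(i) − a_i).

5

Σπ(i) = 1+…+6 = 21; Σa = 1+3+3+6+1+2 = 16; disp = 21−16 = 5.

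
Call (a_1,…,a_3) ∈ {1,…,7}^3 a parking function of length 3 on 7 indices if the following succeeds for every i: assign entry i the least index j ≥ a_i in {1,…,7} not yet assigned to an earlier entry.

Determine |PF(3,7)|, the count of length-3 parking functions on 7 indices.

320

#PF = (7+1−3)·(7+1)^{3−1} = 5·64 = 320 (Pollak)
One tuple (4,5,1) → sorted (1,4,5): b_i ≤ 4+i ∀i, a PF.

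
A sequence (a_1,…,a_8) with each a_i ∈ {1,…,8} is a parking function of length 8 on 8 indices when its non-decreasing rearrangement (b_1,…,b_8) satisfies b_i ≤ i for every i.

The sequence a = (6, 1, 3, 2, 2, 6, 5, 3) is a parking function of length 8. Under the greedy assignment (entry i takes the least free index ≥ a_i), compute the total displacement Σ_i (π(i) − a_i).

8

Σπ = 36 ({1..8} each once); Σa = 6+1+3+2+2+6+5+3 = 28; disp = 36−28 = 8.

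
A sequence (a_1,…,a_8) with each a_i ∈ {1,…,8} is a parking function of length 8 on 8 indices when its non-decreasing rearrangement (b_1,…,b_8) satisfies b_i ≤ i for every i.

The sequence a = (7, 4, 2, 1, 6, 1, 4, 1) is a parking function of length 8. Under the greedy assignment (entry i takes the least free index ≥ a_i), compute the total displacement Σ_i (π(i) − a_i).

10

Σπ(i) = 1+…+8 = 36; Σa = 7+4+2+1+6+1+4+1 = 26; disp = 36−26 = 10.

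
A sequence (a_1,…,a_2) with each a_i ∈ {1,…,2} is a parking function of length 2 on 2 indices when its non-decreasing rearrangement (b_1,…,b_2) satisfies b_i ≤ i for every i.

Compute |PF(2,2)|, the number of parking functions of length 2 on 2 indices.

3

|PF| = (2−2+1)·(2+1)^(2−1) = 1×3 = 3 (Konheim–Weiss)
E.g. (1,2) → sorted (1,2): b_i ≤ i ∀i, a PF.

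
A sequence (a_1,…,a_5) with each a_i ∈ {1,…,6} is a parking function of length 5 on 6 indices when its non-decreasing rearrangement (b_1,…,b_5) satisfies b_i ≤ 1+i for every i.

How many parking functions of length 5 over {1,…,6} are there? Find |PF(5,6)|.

#PF = (7−5)·7^(5−1) = 2×2401 = 4802
Check (1,4,3,3,5) → sorted (1,3,3,4,5): b_i ≤ 1+i ∀i, a PF.

4802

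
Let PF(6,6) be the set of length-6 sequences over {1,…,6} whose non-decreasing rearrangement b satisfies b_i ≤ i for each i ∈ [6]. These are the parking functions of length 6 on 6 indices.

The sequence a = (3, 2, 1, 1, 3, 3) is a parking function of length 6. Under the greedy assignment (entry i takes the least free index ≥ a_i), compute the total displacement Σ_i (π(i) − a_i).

Σπ = 6·7/2 = 21 (π permutes [6]); Σa = 3+2+1+1+3+3 = 13; disp = 21−13 = 8.

8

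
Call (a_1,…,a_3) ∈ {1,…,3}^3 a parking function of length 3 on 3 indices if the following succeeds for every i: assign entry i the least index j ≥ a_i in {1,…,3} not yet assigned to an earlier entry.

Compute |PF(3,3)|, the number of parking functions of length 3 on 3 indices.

16

Count = 1·4^2 = 1·16 = 16 (Pollak)
One tuple (3,1,2) → sorted (1,2,3): b_i ≤ i ∀i, a PF.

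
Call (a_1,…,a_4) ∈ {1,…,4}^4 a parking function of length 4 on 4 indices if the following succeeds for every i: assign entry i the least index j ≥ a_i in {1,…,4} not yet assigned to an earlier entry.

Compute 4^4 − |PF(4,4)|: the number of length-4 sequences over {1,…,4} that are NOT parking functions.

131

Count = 1·5^3 = 1×125 = 125 [KW]
Check (2,2,2,3) → sorted (2,2,2,3): b_1=2>1, not a PF.
So 256 − 125 = 131 fail.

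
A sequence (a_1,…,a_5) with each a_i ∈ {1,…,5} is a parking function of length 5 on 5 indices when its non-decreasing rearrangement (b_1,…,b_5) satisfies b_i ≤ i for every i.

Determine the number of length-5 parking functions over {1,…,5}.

|PF| = 1·6^4 = 1·1296 = 1296 (Konheim–Weiss)
One tuple (2,1,4,2,1) → sorted (1,1,2,2,4): b_i ≤ i ∀i, a PF.

1296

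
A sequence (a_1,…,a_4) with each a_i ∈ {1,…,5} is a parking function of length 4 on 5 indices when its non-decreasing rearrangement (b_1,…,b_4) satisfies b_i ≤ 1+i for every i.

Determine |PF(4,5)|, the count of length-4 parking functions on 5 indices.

432

|PF(4,5)| = (5+1−4)·(5+1)^{4−1} = 2 · 216 = 432 (Pollak)
Check (3,2,5,1) → sorted (1,2,3,5): b_i ≤ 1+i ∀i, a PF.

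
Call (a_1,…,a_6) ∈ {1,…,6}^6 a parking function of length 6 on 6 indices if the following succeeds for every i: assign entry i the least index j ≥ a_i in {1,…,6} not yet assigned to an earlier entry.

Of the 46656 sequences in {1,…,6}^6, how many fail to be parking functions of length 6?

|PF| = 1·7^5 = 1 · 16807 = 16807
Example (6,6,6,5,2,5) → sorted (2,5,5,6,6,6): b_1=2>1, not a PF.
So 46656 − 16807 = 29849 fail.

29849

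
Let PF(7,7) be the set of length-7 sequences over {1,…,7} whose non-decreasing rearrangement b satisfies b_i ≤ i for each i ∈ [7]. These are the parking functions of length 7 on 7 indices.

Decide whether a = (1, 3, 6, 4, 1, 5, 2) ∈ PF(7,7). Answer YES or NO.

YES

Order a: b = (1, 1, 2, 3, 4, 5, 6).
  b_1=1 ≤ 1
  b_2=1 ≤ 2
  b_3=2 ≤ 3
  b_4=3 ≤ 4
  b_5=4 ≤ 5
  b_6=5 ≤ 6
  b_7=6 ≤ 7
All bounds hold ⇒ YES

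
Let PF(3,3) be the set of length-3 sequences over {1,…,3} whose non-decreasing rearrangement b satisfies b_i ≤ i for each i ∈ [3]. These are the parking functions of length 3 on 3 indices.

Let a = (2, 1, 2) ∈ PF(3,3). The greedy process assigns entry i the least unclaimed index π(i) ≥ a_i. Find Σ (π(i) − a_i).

1

Σπ(i) = 1+…+3 = 6; Σa = 2+1+2 = 5; disp = 6−5 = 1.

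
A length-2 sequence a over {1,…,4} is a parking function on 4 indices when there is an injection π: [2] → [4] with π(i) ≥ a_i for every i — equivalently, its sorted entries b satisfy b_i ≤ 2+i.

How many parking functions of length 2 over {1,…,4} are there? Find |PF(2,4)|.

15

|PF| = (4−2+1)·(4+1)^(2−1) = 3·5 = 15 (Konheim–Weiss)
Check (3,1) → sorted (1,3): b_i ≤ 2+i ∀i, a PF.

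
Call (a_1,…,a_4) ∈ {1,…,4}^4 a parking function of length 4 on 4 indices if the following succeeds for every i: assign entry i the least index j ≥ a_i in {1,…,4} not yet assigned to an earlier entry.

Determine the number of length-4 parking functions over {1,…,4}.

|PF(4,4)| = (4+1−4)·(4+1)^{4−1} = 1×125 = 125 [KW]
Example (1,2,2,3) → sorted (1,2,2,3): b_i ≤ i ∀i, a PF.

125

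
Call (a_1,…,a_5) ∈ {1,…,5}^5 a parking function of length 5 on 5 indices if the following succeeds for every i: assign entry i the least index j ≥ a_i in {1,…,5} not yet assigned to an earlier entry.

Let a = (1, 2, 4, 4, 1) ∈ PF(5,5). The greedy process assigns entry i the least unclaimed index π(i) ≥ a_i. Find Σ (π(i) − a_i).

3

Σπ = 5·6/2 = 15 (π permutes [5]); Σa = 1+2+4+4+1 = 12; disp = 15−12 = 3.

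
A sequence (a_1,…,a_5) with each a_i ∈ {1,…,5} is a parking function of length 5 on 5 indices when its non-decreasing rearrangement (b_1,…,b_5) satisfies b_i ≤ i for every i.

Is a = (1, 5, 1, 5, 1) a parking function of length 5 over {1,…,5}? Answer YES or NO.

NO

Rearranged: b = (1, 1, 1, 5, 5).
  b_1=1 ≤ 1
  b_2=1 ≤ 2
  b_3=1 ≤ 3
  b_4=5 > 4
  fails at i=4 ⇒ NO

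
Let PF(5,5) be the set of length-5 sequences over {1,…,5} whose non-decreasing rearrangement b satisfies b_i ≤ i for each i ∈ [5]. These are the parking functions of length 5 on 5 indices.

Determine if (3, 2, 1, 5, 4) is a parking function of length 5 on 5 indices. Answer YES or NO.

Order a: b = (1, 2, 3, 4, 5).
  b_1=1 ≤ 1
  b_2=2 ≤ 2
  b_3=3 ≤ 3
  b_4=4 ≤ 4
  b_5=5 ≤ 5
All bounds hold ⇒ YES

YES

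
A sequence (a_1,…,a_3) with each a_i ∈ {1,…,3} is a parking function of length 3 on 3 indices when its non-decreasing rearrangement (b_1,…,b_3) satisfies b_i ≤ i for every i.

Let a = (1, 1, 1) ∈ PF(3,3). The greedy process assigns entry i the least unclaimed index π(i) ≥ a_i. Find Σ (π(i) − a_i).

3

Σπ = 3·4/2 = 6 (π permutes [3]); Σa = 1+1+1 = 3; disp = 6−3 = 3.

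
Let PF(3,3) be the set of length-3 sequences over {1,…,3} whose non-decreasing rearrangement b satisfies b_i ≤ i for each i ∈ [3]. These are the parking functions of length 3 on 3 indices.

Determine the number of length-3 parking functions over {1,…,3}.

16

#PF = 1·4^2 = 1·16 = 16 (Konheim–Weiss)
Example (2,3,1) → sorted (1,2,3): b_i ≤ i ∀i, a PF.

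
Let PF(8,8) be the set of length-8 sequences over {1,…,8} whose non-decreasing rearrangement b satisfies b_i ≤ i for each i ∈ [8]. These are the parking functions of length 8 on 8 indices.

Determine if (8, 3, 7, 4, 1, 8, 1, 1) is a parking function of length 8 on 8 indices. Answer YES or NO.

NO

Sorted: b = (1, 1, 1, 3, 4, 7, 8, 8).
  b_1=1 ≤ 1
  b_2=1 ≤ 2
  b_3=1 ≤ 3
  b_4=3 ≤ 4
  b_5=4 ≤ 5
  b_6=7 > 6
  fails at i=6 ⇒ NO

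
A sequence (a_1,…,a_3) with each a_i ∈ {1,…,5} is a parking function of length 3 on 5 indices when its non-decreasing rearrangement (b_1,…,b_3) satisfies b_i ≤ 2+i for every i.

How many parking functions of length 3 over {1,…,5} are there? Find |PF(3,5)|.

108

|PF(3,5)| = (5+1−3)·(5+1)^{3−1} = 3·36 = 108 (Pollak)
E.g. (2,1,4) → sorted (1,2,4): b_i ≤ 2+i ∀i, a PF.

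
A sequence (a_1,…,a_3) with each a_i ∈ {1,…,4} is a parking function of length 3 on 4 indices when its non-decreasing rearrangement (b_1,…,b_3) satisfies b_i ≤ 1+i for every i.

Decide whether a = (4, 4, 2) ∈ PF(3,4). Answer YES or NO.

Rearranged: b = (2, 4, 4).
  b_1=2 ≤ 2
  b_2=4 > 3
  fails at i=2 ⇒ NO

NO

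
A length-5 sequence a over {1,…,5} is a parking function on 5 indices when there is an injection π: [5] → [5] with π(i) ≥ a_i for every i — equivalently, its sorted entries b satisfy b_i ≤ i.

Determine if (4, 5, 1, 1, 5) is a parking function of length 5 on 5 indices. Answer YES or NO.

Rearranged: b = (1, 1, 4, 5, 5).
  b_1=1 ≤ 1
  b_2=1 ≤ 2
  b_3=4 > 3
  fails at i=3 ⇒ NO

NO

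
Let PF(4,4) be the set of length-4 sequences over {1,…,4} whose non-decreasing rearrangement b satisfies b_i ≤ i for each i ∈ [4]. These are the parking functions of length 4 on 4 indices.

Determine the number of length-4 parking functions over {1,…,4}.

|PF(4,4)| = 1·5^3 = 1×125 = 125
Check (1,4,2,1) → sorted (1,1,2,4): b_i ≤ i ∀i, a PF.

125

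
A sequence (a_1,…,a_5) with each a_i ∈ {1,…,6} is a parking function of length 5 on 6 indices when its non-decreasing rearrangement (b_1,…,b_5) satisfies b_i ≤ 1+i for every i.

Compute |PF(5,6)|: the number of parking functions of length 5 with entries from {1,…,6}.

|PF| = (6−5+1)·(6+1)^(5−1) = 2×2401 = 4802
Check (1,4,2,2,4) → sorted (1,2,2,4,4): b_i ≤ 1+i ∀i, a PF.

4802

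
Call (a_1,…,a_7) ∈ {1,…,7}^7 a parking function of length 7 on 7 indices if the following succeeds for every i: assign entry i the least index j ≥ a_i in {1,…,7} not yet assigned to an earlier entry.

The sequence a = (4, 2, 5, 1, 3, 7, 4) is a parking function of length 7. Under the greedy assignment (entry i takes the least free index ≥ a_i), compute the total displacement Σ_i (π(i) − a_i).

Σπ = 28 ({1..7} each once); Σa = 4+2+5+1+3+7+4 = 26; disp = 28−26 = 2.

2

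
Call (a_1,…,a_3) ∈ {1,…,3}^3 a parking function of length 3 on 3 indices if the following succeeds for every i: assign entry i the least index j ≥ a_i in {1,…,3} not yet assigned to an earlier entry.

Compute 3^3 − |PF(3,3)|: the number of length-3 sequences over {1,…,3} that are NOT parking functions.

11

Count = (4−3)·4^(3−1) = 1×16 = 16 (Pollak)
Example (3,3,3) → sorted (3,3,3): b_1=3>1, not a PF.
So 27 − 16 = 11 fail.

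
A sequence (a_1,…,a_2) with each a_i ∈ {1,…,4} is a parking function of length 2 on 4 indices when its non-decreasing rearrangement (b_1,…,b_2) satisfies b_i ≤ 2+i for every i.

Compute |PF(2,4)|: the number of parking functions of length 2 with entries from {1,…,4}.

|PF(2,4)| = (4+1−2)·(4+1)^{2−1} = 3×5 = 15 (Pollak)
Check (2,3) → sorted (2,3): b_i ≤ 2+i ∀i, a PF.

15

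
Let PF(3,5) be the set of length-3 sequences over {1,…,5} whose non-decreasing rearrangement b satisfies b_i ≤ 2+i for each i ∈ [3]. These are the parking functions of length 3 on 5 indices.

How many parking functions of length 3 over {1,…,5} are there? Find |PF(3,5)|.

108

Count = 3·6^2 = 3×36 = 108 [KW]
E.g. (4,2,5) → sorted (2,4,5): b_i ≤ 2+i ∀i, a PF.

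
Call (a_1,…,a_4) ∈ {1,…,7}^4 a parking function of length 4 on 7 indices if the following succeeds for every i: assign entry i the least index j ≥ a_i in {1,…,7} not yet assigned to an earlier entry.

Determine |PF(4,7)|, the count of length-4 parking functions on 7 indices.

2048

Count = (7+1−4)·(7+1)^{4−1} = 4 · 512 = 2048 [KW]
Example (3,1,4,1) → sorted (1,1,3,4): b_i ≤ 3+i ∀i, a PF.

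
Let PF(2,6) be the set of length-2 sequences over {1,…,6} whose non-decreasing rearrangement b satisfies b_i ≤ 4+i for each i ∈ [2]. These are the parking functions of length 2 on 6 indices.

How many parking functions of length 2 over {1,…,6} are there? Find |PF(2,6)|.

35

|PF(2,6)| = (7−2)·7^(2−1) = 5·7 = 35
One tuple (4,5) → sorted (4,5): b_i ≤ 4+i ∀i, a PF.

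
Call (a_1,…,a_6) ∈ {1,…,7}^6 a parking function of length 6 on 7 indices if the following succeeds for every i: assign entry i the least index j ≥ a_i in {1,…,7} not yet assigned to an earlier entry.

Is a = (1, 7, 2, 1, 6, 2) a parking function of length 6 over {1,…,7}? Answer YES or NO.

Rearranged: b = (1, 1, 2, 2, 6, 7).
  b_1=1 ≤ 2
  b_2=1 ≤ 3
  b_3=2 ≤ 4
  b_4=2 ≤ 5
  b_5=6 ≤ 6
  b_6=7 ≤ 7
All bounds hold ⇒ YES

YES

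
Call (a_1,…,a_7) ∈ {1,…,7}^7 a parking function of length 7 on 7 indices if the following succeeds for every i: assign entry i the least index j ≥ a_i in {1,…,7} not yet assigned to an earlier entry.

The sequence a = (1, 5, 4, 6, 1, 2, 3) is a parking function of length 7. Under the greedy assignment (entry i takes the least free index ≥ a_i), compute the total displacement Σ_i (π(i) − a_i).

6

Σπ = 7·8/2 = 28 (π permutes [7]); Σa = 1+5+4+6+1+2+3 = 22; disp = 28−22 = 6.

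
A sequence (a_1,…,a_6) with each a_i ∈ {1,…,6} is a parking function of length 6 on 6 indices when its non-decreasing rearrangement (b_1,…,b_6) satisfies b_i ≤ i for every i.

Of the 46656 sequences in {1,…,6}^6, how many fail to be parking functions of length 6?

#PF = (6+1−6)·(6+1)^{6−1} = 1 · 16807 = 16807 (Konheim–Weiss)
E.g. (1,6,5,4,5,4) → sorted (1,4,4,5,5,6): b_2=4>2, not a PF.
Total 46656; non-PF = 46656−16807 = 29849

29849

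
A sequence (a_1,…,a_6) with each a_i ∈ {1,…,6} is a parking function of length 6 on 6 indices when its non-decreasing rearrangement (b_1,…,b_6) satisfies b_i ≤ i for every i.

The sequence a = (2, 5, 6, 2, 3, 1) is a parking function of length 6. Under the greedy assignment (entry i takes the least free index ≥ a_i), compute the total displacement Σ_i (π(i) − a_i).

2

Σπ = 21 ({1..6} each once); Σa = 2+5+6+2+3+1 = 19; disp = 21−19 = 2.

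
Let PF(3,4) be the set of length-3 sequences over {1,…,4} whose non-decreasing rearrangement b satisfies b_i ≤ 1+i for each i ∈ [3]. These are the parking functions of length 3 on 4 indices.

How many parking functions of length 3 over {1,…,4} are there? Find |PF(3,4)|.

50

|PF| = (4−3+1)·(4+1)^(3−1) = 2 · 25 = 50 (Pollak)
Check (2,1,4) → sorted (1,2,4): b_i ≤ 1+i ∀i, a PF.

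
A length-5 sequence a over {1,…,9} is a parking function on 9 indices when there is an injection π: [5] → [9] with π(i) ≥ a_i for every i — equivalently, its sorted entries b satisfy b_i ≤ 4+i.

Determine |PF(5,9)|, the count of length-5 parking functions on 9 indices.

|PF(5,9)| = (9−5+1)·(9+1)^(5−1) = 5·10000 = 50000 (Konheim–Weiss)
E.g. (4,1,1,9,7) → sorted (1,1,4,7,9): b_i ≤ 4+i ∀i, a PF.

50000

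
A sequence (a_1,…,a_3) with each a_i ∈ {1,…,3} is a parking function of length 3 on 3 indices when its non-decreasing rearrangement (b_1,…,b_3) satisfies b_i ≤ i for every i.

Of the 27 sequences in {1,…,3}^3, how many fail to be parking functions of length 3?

11

#PF = (3−3+1)·(3+1)^(3−1) = 1×16 = 16 (Konheim–Weiss)
Check (3,3,2) → sorted (2,3,3): b_1=2>1, not a PF.
3^3 − 16 = 27 − 16 = 11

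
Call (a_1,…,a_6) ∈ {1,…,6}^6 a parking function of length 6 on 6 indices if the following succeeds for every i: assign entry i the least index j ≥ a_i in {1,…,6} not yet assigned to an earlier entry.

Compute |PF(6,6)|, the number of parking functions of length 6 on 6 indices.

16807

|PF| = (6−6+1)·(6+1)^(6−1) = 1·16807 = 16807 [KW]
Example (2,4,4,1,3,6) → sorted (1,2,3,4,4,6): b_i ≤ i ∀i, a PF.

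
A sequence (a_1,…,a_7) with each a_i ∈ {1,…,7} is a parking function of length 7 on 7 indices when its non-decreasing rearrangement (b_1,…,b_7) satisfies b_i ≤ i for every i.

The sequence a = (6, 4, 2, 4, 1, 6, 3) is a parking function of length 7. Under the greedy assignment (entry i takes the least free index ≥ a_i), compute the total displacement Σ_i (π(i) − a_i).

Σπ(i) = 1+…+7 = 28; Σa = 6+4+2+4+1+6+3 = 26; disp = 28−26 = 2.

2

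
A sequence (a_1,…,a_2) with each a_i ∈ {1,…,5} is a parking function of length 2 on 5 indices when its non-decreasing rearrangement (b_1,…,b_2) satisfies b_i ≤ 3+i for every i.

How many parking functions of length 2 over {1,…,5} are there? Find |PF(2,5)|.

#PF = 4·6^1 = 4 · 6 = 24 [KW]
E.g. (1,3) → sorted (1,3): b_i ≤ 3+i ∀i, a PF.

24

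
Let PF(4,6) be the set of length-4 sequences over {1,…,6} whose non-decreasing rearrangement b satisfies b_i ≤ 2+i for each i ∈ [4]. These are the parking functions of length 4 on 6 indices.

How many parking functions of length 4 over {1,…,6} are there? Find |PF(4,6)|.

1029

Count = (6−4+1)·(6+1)^(4−1) = 3·343 = 1029
Example (4,2,5,4) → sorted (2,4,4,5): b_i ≤ 2+i ∀i, a PF.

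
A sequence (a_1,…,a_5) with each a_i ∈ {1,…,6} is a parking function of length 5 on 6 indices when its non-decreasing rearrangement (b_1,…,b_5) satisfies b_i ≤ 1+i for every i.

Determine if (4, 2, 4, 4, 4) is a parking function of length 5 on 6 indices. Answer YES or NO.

Sorted: b = (2, 4, 4, 4, 4).
  b_1=2 ≤ 2
  b_2=4 > 3
  fails at i=2 ⇒ NO

NO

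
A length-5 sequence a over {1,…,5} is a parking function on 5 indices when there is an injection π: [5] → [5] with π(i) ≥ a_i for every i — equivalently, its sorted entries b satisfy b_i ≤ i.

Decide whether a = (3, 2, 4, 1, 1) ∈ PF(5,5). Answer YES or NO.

Order a: b = (1, 1, 2, 3, 4).
  b_1=1 ≤ 1
  b_2=1 ≤ 2
  b_3=2 ≤ 3
  b_4=3 ≤ 4
  b_5=4 ≤ 5
All bounds hold ⇒ YES

YES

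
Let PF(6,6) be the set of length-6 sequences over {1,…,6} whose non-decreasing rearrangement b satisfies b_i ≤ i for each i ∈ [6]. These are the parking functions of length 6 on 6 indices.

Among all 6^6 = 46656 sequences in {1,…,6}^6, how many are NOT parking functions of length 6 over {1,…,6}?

#PF = (6+1−6)·(6+1)^{6−1} = 1×16807 = 16807 (Pollak)
Example (5,1,6,6,6,2) → sorted (1,2,5,6,6,6): b_3=5>3, not a PF.
Total 46656; non-PF = 46656−16807 = 29849

29849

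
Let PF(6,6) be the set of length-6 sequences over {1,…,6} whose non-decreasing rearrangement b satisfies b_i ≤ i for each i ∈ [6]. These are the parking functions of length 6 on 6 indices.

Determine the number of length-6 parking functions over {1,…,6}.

Count = (7−6)·7^(6−1) = 1 · 16807 = 16807 (Pollak)
Check (3,3,1,2,4,3) → sorted (1,2,3,3,3,4): b_i ≤ i ∀i, a PF.

16807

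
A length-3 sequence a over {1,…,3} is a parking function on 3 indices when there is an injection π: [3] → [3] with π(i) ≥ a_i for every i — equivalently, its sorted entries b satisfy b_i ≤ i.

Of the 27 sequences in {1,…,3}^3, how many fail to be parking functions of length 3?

|PF| = (3+1−3)·(3+1)^{3−1} = 1·16 = 16 [KW]
One tuple (3,2,2) → sorted (2,2,3): b_1=2>1, not a PF.
So 27 − 16 = 11 fail.

11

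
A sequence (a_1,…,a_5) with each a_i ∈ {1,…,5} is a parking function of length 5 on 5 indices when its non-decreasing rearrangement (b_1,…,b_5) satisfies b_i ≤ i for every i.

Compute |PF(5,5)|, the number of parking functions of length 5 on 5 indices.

1296

|PF(5,5)| = (5−5+1)·(5+1)^(5−1) = 1 · 1296 = 1296 [KW]
One tuple (1,5,3,4,1) → sorted (1,1,3,4,5): b_i ≤ i ∀i, a PF.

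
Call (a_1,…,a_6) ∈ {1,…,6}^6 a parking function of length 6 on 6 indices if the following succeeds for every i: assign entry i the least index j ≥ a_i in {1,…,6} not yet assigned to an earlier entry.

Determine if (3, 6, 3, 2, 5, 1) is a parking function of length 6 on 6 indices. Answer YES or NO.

Rearranged: b = (1, 2, 3, 3, 5, 6).
  b_1=1 ≤ 1
  b_2=2 ≤ 2
  b_3=3 ≤ 3
  b_4=3 ≤ 4
  b_5=5 ≤ 5
  b_6=6 ≤ 6
All bounds hold ⇒ YES

YES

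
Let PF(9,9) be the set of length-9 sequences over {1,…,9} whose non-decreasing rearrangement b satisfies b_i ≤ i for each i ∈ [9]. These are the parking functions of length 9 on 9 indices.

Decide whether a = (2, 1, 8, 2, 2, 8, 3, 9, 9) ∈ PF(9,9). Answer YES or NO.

Rearranged: b = (1, 2, 2, 2, 3, 8, 8, 9, 9).
  b_1=1 ≤ 1
  b_2=2 ≤ 2
  b_3=2 ≤ 3
  b_4=2 ≤ 4
  b_5=3 ≤ 5
  b_6=8 > 6
  fails at i=6 ⇒ NO

NO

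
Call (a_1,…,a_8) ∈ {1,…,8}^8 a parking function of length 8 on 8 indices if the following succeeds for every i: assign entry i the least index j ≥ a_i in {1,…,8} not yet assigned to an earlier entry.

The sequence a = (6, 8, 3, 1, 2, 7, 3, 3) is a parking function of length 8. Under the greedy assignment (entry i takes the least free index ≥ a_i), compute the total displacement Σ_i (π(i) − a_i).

Σπ = 8·9/2 = 36 (π permutes [8]); Σa = 6+8+3+1+2+7+3+3 = 33; disp = 36−33 = 3.

3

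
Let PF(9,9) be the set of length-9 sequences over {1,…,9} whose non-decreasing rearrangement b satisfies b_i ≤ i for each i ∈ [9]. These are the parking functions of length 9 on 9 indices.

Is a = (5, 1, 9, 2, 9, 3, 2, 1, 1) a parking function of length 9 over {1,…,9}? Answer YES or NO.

Rearranged: b = (1, 1, 1, 2, 2, 3, 5, 9, 9).
  b_1=1 ≤ 1
  b_2=1 ≤ 2
  b_3=1 ≤ 3
  b_4=2 ≤ 4
  b_5=2 ≤ 5
  b_6=3 ≤ 6
  b_7=5 ≤ 7
  b_8=9 > 8
  fails at i=8 ⇒ NO

NO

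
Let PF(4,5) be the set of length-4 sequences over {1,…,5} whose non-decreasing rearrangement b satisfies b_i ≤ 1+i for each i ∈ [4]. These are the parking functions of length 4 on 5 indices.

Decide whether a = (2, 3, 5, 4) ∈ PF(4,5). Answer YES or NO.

Order a: b = (2, 3, 4, 5).
  b_1=2 ≤ 2
  b_2=3 ≤ 3
  b_3=4 ≤ 4
  b_4=5 ≤ 5
All bounds hold ⇒ YES

YES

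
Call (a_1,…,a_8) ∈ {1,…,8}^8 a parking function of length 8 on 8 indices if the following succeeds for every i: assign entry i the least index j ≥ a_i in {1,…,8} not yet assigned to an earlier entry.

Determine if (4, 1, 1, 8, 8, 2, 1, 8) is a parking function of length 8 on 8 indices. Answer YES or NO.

Rearranged: b = (1, 1, 1, 2, 4, 8, 8, 8).
  b_1=1 ≤ 1
  b_2=1 ≤ 2
  b_3=1 ≤ 3
  b_4=2 ≤ 4
  b_5=4 ≤ 5
  b_6=8 > 6
  fails at i=6 ⇒ NO

NO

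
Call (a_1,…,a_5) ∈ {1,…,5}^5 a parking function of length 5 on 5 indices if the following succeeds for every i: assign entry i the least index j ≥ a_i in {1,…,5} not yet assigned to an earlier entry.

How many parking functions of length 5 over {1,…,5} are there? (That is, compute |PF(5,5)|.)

1296

|PF| = (6−5)·6^(5−1) = 1 · 1296 = 1296
Example (1,5,2,2,2) → sorted (1,2,2,2,5): b_i ≤ i ∀i, a PF.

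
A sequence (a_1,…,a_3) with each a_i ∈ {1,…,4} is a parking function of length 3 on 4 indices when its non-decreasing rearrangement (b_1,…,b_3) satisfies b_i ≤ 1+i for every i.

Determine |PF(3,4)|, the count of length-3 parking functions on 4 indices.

50

#PF = (4+1−3)·(4+1)^{3−1} = 2·25 = 50
Check (2,1,3) → sorted (1,2,3): b_i ≤ 1+i ∀i, a PF.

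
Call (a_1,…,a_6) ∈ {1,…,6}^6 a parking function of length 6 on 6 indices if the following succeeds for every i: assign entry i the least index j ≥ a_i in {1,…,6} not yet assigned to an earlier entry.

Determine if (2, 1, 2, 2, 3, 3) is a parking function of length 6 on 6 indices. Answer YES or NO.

YES

Sorted: b = (1, 2, 2, 2, 3, 3).
  b_1=1 ≤ 1
  b_2=2 ≤ 2
  b_3=2 ≤ 3
  b_4=2 ≤ 4
  b_5=3 ≤ 5
  b_6=3 ≤ 6
All bounds hold ⇒ YES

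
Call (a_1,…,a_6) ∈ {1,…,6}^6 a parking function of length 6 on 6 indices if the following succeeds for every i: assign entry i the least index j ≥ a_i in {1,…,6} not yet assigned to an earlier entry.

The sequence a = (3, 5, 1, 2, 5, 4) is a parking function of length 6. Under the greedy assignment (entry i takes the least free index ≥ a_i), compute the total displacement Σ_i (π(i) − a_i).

1

Σπ(i) = 1+…+6 = 21; Σa = 3+5+1+2+5+4 = 20; disp = 21−20 = 1.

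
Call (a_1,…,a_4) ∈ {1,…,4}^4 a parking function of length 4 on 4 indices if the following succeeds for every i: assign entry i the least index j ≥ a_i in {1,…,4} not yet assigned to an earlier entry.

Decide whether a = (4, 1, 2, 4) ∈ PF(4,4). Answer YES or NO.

NO

Order a: b = (1, 2, 4, 4).
  b_1=1 ≤ 1
  b_2=2 ≤ 2
  b_3=4 > 3
  fails at i=3 ⇒ NO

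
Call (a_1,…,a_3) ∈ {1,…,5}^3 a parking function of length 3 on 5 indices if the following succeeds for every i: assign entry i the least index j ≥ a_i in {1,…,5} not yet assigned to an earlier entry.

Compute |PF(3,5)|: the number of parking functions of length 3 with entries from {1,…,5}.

#PF = (5+1−3)·(5+1)^{3−1} = 3×36 = 108 [KW]
Example (4,4,1) → sorted (1,4,4): b_i ≤ 2+i ∀i, a PF.

108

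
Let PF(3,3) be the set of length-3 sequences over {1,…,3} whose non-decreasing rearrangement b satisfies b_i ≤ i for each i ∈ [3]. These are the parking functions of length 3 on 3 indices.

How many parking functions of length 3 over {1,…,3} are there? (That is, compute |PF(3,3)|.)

16

#PF = 1·4^2 = 1×16 = 16 [KW]
E.g. (1,3,1) → sorted (1,1,3): b_i ≤ i ∀i, a PF.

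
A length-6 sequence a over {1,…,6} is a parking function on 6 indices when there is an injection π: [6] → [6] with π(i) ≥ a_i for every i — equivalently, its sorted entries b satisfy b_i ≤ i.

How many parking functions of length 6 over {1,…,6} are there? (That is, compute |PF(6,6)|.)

#PF = (6−6+1)·(6+1)^(6−1) = 1 · 16807 = 16807 [KW]
Check (1,2,4,2,6,5) → sorted (1,2,2,4,5,6): b_i ≤ i ∀i, a PF.

16807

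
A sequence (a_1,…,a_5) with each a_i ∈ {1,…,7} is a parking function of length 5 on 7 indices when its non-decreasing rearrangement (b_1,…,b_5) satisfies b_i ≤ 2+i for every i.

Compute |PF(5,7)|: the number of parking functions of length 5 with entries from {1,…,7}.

#PF = (7−5+1)·(7+1)^(5−1) = 3×4096 = 12288 [KW]
Check (5,1,7,4,5) → sorted (1,4,5,5,7): b_i ≤ 2+i ∀i, a PF.

12288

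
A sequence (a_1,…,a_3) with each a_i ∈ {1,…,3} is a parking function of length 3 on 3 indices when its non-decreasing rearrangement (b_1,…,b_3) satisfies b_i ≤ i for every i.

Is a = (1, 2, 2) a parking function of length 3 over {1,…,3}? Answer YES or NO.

Sorted: b = (1, 2, 2).
  b_1=1 ≤ 1
  b_2=2 ≤ 2
  b_3=2 ≤ 3
All bounds hold ⇒ YES

YES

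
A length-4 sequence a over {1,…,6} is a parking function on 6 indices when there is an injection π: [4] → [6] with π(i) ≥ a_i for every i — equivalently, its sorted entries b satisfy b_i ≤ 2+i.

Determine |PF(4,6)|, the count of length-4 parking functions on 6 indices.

1029

|PF(4,6)| = (6−4+1)·(6+1)^(4−1) = 3×343 = 1029 (Konheim–Weiss)
E.g. (6,1,1,4) → sorted (1,1,4,6): b_i ≤ 2+i ∀i, a PF.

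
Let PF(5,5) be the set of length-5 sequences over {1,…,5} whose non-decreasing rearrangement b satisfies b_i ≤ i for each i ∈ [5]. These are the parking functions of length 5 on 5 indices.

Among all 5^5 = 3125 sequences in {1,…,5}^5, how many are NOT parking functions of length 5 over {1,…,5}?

1829

#PF = (5+1−5)·(5+1)^{5−1} = 1×1296 = 1296 (Pollak)
One tuple (5,5,5,2,5) → sorted (2,5,5,5,5): b_1=2>1, not a PF.
5^5 − 1296 = 3125 − 1296 = 1829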